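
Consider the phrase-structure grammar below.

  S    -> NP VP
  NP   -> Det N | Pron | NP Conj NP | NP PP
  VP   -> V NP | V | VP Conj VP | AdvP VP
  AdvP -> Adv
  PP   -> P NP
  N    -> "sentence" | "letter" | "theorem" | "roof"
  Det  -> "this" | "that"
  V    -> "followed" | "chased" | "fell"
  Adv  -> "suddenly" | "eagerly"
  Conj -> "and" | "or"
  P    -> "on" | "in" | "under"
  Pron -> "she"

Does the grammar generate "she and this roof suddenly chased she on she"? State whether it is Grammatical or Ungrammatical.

S
  NP
    NP
      Pron: she
    Conj: and
    NP
      Det: this
      N: roof
  VP
    AdvP
      Adv: suddenly
    VP
      V: chased
      NP
        NP
          Pron: she
        PP
          P: on
          NP
            Pron: she
Every word is introduced by a lexical rule and the phrasal rules combine the resulting categories into a single S.

Grammatical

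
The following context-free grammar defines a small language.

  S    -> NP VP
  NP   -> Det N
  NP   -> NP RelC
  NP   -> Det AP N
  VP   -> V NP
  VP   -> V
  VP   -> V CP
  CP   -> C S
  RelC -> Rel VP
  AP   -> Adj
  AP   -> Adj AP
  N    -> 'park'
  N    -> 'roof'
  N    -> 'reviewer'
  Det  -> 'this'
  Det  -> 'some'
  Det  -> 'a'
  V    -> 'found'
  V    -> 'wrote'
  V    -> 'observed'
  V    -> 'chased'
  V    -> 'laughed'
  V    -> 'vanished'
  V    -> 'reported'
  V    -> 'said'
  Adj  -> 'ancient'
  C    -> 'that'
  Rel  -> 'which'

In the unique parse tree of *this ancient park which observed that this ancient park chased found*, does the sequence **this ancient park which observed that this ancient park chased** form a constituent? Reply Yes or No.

[S [NP [NP [Det this] [AP [Adj ancient]] [N park]] [RelC [Rel which] [VP [V observed] [CP [C that] [S [NP [Det this] [AP [Adj ancient]] [N park]] [VP [V chased]]]]]]] [VP [V found]]]
The words 'this ancient park which observed that this ancient park chased' are exhaustively dominated by a single NP node (built by NP → NP RelC), so they form a constituent.

Yes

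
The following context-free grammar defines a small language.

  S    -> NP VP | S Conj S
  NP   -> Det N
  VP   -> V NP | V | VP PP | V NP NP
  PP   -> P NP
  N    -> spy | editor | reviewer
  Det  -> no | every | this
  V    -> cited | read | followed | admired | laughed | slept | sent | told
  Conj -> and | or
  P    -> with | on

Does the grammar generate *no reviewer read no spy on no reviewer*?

Grammatical

S
  NP
    Det: no
    N: reviewer
  VP
    VP
      V: read
      NP
        Det: no
        N: spy
    PP
      P: on
      NP
        Det: no
        N: reviewer
Each bracket corresponds to one application of a listed rule, so the string is derivable from S.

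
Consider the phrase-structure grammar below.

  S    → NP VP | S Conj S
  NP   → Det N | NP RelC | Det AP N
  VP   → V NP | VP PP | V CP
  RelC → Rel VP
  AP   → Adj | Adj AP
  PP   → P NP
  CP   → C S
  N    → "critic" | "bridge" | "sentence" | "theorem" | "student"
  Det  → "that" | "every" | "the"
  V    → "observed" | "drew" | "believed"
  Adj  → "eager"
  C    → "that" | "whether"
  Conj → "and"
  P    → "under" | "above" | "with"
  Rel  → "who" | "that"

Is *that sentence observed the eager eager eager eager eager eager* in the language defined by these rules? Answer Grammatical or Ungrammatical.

Ungrammatical

For S → NP VP, the only prefix that parses as NP is 'that sentence', but the remainder 'observed the eager eager eager eager eager eager' is not a VP under these rules. The alternative S rule S → S Conj S likewise has no satisfying split.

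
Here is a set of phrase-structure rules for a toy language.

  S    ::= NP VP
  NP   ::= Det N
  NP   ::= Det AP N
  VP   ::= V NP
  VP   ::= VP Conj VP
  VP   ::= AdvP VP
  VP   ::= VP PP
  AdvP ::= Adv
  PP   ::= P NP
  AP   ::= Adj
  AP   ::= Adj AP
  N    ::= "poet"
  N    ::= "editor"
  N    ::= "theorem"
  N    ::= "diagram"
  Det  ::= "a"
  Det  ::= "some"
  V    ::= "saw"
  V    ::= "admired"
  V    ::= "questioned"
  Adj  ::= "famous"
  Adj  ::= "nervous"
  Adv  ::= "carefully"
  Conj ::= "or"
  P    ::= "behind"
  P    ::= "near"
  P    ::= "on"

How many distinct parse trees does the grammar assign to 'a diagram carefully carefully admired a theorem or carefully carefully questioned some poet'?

Two of the 3 distinct bracketings:
[S [NP [Det a] [N diagram]] [VP [VP [AdvP [Adv carefully]] [VP [AdvP [Adv carefully]] [VP [V admired] [NP [Det a] [N theorem]]]]] [Conj or] [VP [AdvP [Adv carefully]] [VP [AdvP [Adv carefully]] [VP [V questioned] [NP [Det some] [N poet]]]]]]]
[S [NP [Det a] [N diagram]] [VP [AdvP [Adv carefully]] [VP [VP [AdvP [Adv carefully]] [VP [V admired] [NP [Det a] [N theorem]]]] [Conj or] [VP [AdvP [Adv carefully]] [VP [AdvP [Adv carefully]] [VP [V questioned] [NP [Det some] [N poet]]]]]]]]
The trees differ in how a recursive rule is bracketed over the same span.

3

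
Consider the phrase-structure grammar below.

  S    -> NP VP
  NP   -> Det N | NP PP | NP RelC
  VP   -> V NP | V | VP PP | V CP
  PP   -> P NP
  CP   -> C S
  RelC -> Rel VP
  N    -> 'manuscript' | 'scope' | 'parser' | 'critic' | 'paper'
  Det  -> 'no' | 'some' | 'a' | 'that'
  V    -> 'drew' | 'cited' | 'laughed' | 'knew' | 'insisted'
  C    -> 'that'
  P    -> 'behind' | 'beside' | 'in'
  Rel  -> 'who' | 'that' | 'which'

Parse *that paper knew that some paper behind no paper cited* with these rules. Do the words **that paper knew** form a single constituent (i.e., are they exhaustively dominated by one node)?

[S [NP [Det that] [N paper]] [VP [V knew] [CP [C that] [S [NP [NP [Det some] [N paper]] [PP [P behind] [NP [Det no] [N paper]]]] [VP [V cited]]]]]]
The smallest constituent containing 'that paper knew' is the S spanning 'that paper knew that some paper behind no paper cited'; no single node in the tree dominates exactly the given words.

No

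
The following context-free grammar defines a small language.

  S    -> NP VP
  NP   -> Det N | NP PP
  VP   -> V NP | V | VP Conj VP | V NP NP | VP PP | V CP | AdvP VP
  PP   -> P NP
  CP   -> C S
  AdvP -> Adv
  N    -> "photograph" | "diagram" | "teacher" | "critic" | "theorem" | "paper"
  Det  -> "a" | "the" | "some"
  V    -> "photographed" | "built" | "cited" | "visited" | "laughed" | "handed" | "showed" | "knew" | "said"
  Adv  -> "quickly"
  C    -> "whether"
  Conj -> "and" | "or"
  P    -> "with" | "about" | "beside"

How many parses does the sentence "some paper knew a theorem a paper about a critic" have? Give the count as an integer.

2

The two bracketings:
[S [NP [Det some] [N paper]] [VP [V knew] [NP [Det a] [N theorem]] [NP [NP [Det a] [N paper]] [PP [P about] [NP [Det a] [N critic]]]]]]
[S [NP [Det some] [N paper]] [VP [VP [V knew] [NP [Det a] [N theorem]] [NP [Det a] [N paper]]] [PP [P about] [NP [Det a] [N critic]]]]]
The difference turns on whether NP → NP PP is used at the relevant span, versus an alternative expansion of NP.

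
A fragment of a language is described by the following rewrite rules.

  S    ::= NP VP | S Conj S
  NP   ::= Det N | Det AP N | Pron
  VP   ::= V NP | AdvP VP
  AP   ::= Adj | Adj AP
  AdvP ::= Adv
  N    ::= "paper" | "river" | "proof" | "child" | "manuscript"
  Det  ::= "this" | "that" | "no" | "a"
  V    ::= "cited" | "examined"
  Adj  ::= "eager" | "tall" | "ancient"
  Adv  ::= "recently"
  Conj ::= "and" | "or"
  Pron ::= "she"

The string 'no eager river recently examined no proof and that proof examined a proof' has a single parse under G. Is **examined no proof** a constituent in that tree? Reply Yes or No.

[S [S [NP [Det no] [AP [Adj eager]] [N river]] [VP [AdvP [Adv recently]] [VP [V examined] [NP [Det no] [N proof]]]]] [Conj and] [S [NP [Det that] [N proof]] [VP [V examined] [NP [Det a] [N proof]]]]]
The words 'examined no proof' are exhaustively dominated by a single VP node (built by VP → V NP), so they form a constituent.

Yes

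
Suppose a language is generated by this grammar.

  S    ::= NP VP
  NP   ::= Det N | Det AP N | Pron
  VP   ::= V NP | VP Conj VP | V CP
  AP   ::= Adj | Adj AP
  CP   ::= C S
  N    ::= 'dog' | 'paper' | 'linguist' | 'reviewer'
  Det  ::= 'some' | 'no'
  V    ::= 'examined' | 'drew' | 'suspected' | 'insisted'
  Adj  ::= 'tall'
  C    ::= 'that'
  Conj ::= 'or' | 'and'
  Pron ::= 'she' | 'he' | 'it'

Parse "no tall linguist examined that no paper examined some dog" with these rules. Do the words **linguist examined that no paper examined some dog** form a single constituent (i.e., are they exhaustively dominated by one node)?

No

[S [NP [Det no] [AP [Adj tall]] [N linguist]] [VP [V examined] [CP [C that] [S [NP [Det no] [N paper]] [VP [V examined] [NP [Det some] [N dog]]]]]]]
The smallest constituent containing 'linguist examined that no paper examined some dog' is the S spanning 'no tall linguist examined that no paper examined some dog'; no single node in the tree dominates exactly the given words.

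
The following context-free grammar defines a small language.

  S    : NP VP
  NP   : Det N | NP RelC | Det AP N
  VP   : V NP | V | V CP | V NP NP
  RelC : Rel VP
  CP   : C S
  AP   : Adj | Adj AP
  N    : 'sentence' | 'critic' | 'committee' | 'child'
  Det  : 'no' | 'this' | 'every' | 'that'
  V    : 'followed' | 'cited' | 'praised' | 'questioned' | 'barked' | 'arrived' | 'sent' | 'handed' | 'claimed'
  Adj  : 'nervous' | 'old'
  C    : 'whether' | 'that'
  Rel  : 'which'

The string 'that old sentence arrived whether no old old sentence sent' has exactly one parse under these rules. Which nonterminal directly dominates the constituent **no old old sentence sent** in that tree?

[S [NP [Det that] [AP [Adj old]] [N sentence]] [VP [V arrived] [CP [C whether] [S [NP [Det no] [AP [Adj old] [AP [Adj old]]] [N sentence]] [VP [V sent]]]]]]
The span 'no old old sentence sent' is the S node built by S → NP VP.
Its mother is the CP built by CP → C S.

CP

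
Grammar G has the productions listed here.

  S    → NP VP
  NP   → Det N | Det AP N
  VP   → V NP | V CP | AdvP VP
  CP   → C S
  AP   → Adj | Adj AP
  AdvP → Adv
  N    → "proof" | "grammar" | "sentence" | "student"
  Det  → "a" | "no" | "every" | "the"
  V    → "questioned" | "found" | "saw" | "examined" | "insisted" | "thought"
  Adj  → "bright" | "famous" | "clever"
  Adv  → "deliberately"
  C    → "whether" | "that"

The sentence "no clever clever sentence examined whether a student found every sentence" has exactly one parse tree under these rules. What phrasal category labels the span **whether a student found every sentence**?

CP

[S [NP [Det no] [AP [Adj clever] [AP [Adj clever]]] [N sentence]] [VP [V examined] [CP [C whether] [S [NP [Det a] [N student]] [VP [V found] [NP [Det every] [N sentence]]]]]]]
The span 'whether a student found every sentence' is the CP node built by CP → C S.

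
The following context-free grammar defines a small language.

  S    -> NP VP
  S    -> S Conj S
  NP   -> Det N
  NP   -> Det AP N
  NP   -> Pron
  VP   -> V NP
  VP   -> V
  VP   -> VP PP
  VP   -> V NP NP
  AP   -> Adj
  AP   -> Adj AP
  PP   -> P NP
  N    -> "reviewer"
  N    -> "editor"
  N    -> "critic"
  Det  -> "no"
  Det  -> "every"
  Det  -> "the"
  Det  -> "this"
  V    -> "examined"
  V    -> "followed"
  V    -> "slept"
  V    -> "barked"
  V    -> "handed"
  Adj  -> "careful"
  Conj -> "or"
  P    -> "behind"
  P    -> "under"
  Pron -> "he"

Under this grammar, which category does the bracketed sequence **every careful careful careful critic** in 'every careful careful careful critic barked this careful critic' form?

S
  NP
    Det: every
    AP
      Adj: careful
      AP
        Adj: careful
        AP
          Adj: careful
    N: critic
  VP
    V: barked
    NP
      Det: this
      AP
        Adj: careful
      N: critic
The span 'every careful careful careful critic' is the NP node built by NP → Det AP N.

NP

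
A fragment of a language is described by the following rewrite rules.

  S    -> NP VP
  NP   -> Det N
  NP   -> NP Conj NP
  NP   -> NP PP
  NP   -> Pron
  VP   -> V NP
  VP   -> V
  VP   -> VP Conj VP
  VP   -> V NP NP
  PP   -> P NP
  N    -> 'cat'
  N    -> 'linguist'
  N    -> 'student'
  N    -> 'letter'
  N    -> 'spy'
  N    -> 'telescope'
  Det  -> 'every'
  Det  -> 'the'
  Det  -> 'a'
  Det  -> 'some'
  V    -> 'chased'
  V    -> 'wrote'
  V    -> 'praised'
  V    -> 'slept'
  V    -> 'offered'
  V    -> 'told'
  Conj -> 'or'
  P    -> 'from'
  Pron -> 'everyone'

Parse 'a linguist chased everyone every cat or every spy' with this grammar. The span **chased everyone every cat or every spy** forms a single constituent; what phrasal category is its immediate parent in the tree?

[S [NP [Det a] [N linguist]] [VP [V chased] [NP [Pron everyone]] [NP [NP [Det every] [N cat]] [Conj or] [NP [Det every] [N spy]]]]]
The span 'chased everyone every cat or every spy' is the VP node built by VP → V NP NP.
Its mother is the S built by S → NP VP.

S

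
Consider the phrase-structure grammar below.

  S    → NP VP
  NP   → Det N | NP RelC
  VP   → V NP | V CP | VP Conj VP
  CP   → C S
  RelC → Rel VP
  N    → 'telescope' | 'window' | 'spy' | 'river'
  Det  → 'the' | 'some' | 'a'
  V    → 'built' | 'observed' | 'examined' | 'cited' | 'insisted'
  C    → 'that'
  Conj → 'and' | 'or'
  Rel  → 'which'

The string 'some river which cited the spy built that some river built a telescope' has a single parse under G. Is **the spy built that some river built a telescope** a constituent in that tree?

[S [NP [NP [Det some] [N river]] [RelC [Rel which] [VP [V cited] [NP [Det the] [N spy]]]]] [VP [V built] [CP [C that] [S [NP [Det some] [N river]] [VP [V built] [NP [Det a] [N telescope]]]]]]]
The smallest constituent containing 'the spy built that some river built a telescope' is the S spanning 'some river which cited the spy built that some river built a telescope'; no single node in the tree dominates exactly the given words.

No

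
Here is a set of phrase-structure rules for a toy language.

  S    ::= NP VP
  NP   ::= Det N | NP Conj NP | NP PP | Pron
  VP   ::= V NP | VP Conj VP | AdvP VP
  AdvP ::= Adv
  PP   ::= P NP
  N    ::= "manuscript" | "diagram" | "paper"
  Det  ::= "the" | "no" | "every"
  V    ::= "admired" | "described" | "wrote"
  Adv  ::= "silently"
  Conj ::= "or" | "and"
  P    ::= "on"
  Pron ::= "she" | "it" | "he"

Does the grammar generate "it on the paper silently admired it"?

Grammatical

S
  NP
    NP
      Pron: it
    PP
      P: on
      NP
        Det: the
        N: paper
  VP
    AdvP
      Adv: silently
    VP
      V: admired
      NP
        Pron: it
Each bracket corresponds to one application of a listed rule, so the string is derivable from S.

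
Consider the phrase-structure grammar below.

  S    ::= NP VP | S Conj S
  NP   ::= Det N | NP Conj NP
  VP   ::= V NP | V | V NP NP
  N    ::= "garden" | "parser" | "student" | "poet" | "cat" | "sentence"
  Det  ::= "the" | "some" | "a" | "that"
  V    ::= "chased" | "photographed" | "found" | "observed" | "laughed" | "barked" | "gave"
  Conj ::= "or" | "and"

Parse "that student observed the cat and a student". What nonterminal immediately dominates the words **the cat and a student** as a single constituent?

NP

S
  NP
    Det: that
    N: student
  VP
    V: observed
    NP
      NP
        Det: the
        N: cat
      Conj: and
      NP
        Det: a
        N: student
The span 'the cat and a student' is the NP node built by NP → NP Conj NP.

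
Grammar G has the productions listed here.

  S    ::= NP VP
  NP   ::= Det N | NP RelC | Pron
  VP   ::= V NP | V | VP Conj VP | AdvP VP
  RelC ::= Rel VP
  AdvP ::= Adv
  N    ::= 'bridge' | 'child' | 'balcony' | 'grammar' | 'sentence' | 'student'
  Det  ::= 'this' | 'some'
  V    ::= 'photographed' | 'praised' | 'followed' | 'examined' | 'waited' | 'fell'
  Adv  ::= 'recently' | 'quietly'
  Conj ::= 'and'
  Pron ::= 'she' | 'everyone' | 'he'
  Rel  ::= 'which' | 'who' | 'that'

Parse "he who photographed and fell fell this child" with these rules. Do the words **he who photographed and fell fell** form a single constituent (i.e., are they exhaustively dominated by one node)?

[S [NP [NP [Pron he]] [RelC [Rel who] [VP [VP [V photographed]] [Conj and] [VP [V fell]]]]] [VP [V fell] [NP [Det this] [N child]]]]
The smallest constituent containing 'he who photographed and fell fell' is the S spanning 'he who photographed and fell fell this child'; no single node in the tree dominates exactly the given words.

No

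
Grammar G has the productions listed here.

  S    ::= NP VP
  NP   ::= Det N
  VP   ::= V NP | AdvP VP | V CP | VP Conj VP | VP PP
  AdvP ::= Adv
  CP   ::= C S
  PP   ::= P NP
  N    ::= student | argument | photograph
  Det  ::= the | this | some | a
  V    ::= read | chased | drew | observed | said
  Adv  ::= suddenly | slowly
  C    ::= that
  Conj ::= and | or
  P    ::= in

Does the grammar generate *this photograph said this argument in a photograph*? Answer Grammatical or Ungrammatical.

[S [NP [Det this] [N photograph]] [VP [VP [V said] [NP [Det this] [N argument]]] [PP [P in] [NP [Det a] [N photograph]]]]]
The bracketing above is licensed at every node by one of the given productions, with S at the root.

Grammatical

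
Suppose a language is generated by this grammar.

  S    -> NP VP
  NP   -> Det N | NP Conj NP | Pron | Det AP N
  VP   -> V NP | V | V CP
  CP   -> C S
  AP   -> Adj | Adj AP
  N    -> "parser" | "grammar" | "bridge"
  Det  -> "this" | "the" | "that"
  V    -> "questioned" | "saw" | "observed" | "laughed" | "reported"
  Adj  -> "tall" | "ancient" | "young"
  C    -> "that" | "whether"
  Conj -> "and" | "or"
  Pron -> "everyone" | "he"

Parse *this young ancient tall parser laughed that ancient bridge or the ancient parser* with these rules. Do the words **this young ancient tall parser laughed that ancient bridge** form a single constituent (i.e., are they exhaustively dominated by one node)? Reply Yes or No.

No

[S [NP [Det this] [AP [Adj young] [AP [Adj ancient] [AP [Adj tall]]]] [N parser]] [VP [V laughed] [NP [NP [Det that] [AP [Adj ancient]] [N bridge]] [Conj or] [NP [Det the] [AP [Adj ancient]] [N parser]]]]]
The smallest constituent containing 'this young ancient tall parser laughed that ancient bridge' is the S spanning 'this young ancient tall parser laughed that ancient bridge or the ancient parser'; no single node in the tree dominates exactly the given words.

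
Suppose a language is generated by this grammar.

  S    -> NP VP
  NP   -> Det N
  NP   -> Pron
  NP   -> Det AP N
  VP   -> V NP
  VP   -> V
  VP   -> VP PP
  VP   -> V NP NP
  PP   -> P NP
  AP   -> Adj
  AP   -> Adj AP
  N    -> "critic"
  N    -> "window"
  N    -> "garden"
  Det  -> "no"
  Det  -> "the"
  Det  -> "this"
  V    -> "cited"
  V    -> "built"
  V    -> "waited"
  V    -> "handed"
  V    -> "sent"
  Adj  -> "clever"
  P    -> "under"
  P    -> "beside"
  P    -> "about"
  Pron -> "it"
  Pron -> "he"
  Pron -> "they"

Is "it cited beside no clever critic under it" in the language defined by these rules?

Grammatical

S
  NP
    Pron: it
  VP
    VP
      VP
        V: cited
      PP
        P: beside
        NP
          Det: no
          AP
            Adj: clever
          N: critic
    PP
      P: under
      NP
        Pron: it
Each bracket corresponds to one application of a listed rule, so the string is derivable from S.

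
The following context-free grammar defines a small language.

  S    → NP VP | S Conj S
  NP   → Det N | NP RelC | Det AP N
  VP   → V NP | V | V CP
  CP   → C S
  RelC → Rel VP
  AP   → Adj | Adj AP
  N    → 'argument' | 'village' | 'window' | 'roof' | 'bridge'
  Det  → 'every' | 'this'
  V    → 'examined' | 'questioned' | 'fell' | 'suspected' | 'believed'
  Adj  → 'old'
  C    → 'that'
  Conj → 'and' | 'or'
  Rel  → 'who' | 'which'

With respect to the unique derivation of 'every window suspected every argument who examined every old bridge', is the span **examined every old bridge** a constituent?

[S [NP [Det every] [N window]] [VP [V suspected] [NP [NP [Det every] [N argument]] [RelC [Rel who] [VP [V examined] [NP [Det every] [AP [Adj old]] [N bridge]]]]]]]
The words 'examined every old bridge' are exhaustively dominated by a single VP node (built by VP → V NP), so they form a constituent.

Yes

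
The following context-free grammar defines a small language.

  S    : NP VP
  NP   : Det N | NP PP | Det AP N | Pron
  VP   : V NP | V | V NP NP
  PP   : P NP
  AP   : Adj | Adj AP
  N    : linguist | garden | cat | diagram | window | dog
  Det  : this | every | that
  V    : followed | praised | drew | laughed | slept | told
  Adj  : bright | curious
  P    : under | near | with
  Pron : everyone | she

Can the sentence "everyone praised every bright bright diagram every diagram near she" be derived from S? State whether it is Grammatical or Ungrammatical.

Grammatical

S
  NP
    Pron: everyone
  VP
    V: praised
    NP
      Det: every
      AP
        Adj: bright
        AP
          Adj: bright
      N: diagram
    NP
      NP
        Det: every
        N: diagram
      PP
        P: near
        NP
          Pron: she
Every word is introduced by a lexical rule and the phrasal rules combine the resulting categories into a single S.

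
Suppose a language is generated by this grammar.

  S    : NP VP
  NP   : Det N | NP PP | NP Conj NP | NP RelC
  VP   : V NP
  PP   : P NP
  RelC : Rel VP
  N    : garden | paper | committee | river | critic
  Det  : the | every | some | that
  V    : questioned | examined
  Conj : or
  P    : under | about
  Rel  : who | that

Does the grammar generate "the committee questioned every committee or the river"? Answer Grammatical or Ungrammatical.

[S [NP [Det the] [N committee]] [VP [V questioned] [NP [NP [Det every] [N committee]] [Conj or] [NP [Det the] [N river]]]]]
Every word is introduced by a lexical rule and the phrasal rules combine the resulting categories into a single S.

Grammatical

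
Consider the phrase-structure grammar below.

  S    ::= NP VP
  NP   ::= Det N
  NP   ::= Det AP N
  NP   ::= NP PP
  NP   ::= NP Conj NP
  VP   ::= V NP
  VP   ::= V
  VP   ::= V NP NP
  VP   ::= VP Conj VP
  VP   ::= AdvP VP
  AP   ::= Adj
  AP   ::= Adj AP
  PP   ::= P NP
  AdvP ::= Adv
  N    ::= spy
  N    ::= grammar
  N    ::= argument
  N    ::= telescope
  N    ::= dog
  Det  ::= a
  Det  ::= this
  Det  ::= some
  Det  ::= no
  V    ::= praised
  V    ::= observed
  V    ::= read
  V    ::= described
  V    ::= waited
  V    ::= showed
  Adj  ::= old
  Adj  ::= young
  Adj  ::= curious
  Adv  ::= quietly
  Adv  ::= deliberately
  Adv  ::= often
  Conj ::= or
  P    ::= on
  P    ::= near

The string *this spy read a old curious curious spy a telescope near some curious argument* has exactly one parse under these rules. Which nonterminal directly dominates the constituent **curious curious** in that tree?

[S [NP [Det this] [N spy]] [VP [V read] [NP [Det a] [AP [Adj old] [AP [Adj curious] [AP [Adj curious]]]] [N spy]] [NP [NP [Det a] [N telescope]] [PP [P near] [NP [Det some] [AP [Adj curious]] [N argument]]]]]]
The span 'curious curious' is the AP node built by AP → Adj AP.
Its mother is the AP built by AP → Adj AP.

AP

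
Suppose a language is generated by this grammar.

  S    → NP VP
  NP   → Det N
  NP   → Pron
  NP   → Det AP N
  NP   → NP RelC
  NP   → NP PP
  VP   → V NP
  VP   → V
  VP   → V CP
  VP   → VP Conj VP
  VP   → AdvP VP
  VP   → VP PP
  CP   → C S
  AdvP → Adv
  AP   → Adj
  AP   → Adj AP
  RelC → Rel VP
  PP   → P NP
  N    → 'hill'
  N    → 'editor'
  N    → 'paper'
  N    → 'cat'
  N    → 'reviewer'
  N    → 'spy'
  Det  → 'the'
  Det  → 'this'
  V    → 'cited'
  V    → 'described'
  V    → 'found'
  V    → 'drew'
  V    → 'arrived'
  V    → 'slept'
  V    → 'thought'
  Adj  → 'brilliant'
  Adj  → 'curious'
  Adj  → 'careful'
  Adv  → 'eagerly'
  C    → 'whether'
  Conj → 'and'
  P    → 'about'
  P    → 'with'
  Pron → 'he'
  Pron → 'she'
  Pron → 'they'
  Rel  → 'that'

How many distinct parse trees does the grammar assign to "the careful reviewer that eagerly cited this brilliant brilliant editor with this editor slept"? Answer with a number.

4

Two of the 4 distinct bracketings:
[S [NP [NP [Det the] [AP [Adj careful]] [N reviewer]] [RelC [Rel that] [VP [AdvP [Adv eagerly]] [VP [V cited] [NP [NP [Det this] [AP [Adj brilliant] [AP [Adj brilliant]]] [N editor]] [PP [P with] [NP [Det this] [N editor]]]]]]]] [VP [V slept]]]
[S [NP [NP [Det the] [AP [Adj careful]] [N reviewer]] [RelC [Rel that] [VP [AdvP [Adv eagerly]] [VP [VP [V cited] [NP [Det this] [AP [Adj brilliant] [AP [Adj brilliant]]] [N editor]]] [PP [P with] [NP [Det this] [N editor]]]]]]] [VP [V slept]]]
The difference turns on whether NP → NP PP is used at the relevant span, versus an alternative expansion of NP.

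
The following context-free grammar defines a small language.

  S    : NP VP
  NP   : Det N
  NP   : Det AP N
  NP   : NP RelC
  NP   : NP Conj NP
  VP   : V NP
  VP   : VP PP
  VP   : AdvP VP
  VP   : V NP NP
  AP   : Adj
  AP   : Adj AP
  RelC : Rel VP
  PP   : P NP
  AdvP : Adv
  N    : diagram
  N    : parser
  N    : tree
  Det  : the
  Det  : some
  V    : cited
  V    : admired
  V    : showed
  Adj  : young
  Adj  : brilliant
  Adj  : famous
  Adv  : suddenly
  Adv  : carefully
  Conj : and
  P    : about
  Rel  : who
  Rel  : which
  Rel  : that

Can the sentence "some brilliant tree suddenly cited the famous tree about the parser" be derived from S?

S
  NP
    Det: some
    AP
      Adj: brilliant
    N: tree
  VP
    VP
      AdvP
        Adv: suddenly
      VP
        V: cited
        NP
          Det: the
          AP
            Adj: famous
          N: tree
    PP
      P: about
      NP
        Det: the
        N: parser
Each bracket corresponds to one application of a listed rule, so the string is derivable from S.

Grammatical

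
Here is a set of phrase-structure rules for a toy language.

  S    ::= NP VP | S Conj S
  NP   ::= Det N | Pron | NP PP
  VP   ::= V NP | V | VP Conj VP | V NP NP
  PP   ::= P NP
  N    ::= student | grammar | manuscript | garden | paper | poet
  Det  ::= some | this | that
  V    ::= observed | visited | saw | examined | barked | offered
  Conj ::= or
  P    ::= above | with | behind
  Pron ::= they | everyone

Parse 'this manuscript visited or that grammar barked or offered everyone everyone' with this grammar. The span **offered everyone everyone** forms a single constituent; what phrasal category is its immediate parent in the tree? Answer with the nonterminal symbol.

S
  S
    NP
      Det: this
      N: manuscript
    VP
      V: visited
  Conj: or
  S
    NP
      Det: that
      N: grammar
    VP
      VP
        V: barked
      Conj: or
      VP
        V: offered
        NP
          Pron: everyone
        NP
          Pron: everyone
The span 'offered everyone everyone' is the VP node built by VP → V NP NP.
Its mother is the VP built by VP → VP Conj VP.

VP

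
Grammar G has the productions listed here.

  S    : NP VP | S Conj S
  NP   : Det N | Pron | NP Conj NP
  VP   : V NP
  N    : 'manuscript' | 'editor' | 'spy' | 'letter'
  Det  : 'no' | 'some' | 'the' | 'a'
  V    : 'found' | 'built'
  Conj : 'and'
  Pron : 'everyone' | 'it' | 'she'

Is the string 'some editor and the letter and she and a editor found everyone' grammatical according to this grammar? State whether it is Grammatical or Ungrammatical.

S
  NP
    NP
      Det: some
      N: editor
    Conj: and
    NP
      NP
        Det: the
        N: letter
      Conj: and
      NP
        NP
          Pron: she
        Conj: and
        NP
          Det: a
          N: editor
  VP
    V: found
    NP
      Pron: everyone
Each bracket corresponds to one application of a listed rule, so the string is derivable from S.

Grammatical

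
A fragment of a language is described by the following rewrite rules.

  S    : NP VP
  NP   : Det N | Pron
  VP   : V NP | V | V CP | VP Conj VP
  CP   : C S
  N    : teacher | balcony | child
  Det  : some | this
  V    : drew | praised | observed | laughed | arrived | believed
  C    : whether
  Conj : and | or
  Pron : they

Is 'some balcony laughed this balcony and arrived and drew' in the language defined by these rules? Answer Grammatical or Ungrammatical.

[S [NP [Det some] [N balcony]] [VP [VP [V laughed] [NP [Det this] [N balcony]]] [Conj and] [VP [VP [V arrived]] [Conj and] [VP [V drew]]]]]
The bracketing above is licensed at every node by one of the given productions, with S at the root.

Grammatical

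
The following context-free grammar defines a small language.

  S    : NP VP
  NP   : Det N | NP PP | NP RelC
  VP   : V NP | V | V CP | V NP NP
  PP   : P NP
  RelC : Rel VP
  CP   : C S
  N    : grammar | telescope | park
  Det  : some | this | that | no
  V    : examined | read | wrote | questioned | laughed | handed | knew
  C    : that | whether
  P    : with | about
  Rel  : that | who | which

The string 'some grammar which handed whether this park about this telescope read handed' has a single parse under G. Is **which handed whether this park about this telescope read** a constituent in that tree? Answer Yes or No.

Yes

[S [NP [NP [Det some] [N grammar]] [RelC [Rel which] [VP [V handed] [CP [C whether] [S [NP [NP [Det this] [N park]] [PP [P about] [NP [Det this] [N telescope]]]] [VP [V read]]]]]]] [VP [V handed]]]
The words 'which handed whether this park about this telescope read' are exhaustively dominated by a single RelC node (built by RelC → Rel VP), so they form a constituent.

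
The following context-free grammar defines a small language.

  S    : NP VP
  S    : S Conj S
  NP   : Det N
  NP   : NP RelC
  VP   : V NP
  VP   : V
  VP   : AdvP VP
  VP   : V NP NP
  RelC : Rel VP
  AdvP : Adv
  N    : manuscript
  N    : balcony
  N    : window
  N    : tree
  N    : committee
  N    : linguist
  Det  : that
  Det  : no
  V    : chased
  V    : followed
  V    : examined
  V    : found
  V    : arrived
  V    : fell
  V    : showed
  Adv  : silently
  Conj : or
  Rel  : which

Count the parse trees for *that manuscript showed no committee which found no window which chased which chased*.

4

Two of the 4 distinct bracketings:
[S [NP [Det that] [N manuscript]] [VP [V showed] [NP [NP [Det no] [N committee]] [RelC [Rel which] [VP [V found] [NP [NP [NP [Det no] [N window]] [RelC [Rel which] [VP [V chased]]]] [RelC [Rel which] [VP [V chased]]]]]]]]]
[S [NP [Det that] [N manuscript]] [VP [V showed] [NP [NP [NP [Det no] [N committee]] [RelC [Rel which] [VP [V found] [NP [NP [Det no] [N window]] [RelC [Rel which] [VP [V chased]]]]]]] [RelC [Rel which] [VP [V chased]]]]]]
The trees differ in how a recursive rule is bracketed over the same span.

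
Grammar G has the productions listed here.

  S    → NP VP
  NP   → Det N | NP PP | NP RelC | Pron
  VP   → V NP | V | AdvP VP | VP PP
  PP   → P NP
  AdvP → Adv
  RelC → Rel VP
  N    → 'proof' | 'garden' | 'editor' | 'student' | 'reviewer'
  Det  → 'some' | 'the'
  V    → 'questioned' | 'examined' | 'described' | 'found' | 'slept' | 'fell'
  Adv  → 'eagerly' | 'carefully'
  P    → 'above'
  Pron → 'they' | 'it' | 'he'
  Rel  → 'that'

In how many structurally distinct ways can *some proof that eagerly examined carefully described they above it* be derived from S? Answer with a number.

Two of the 3 distinct bracketings:
[S [NP [NP [Det some] [N proof]] [RelC [Rel that] [VP [AdvP [Adv eagerly]] [VP [V examined]]]]] [VP [AdvP [Adv carefully]] [VP [V described] [NP [NP [Pron they]] [PP [P above] [NP [Pron it]]]]]]]
[S [NP [NP [Det some] [N proof]] [RelC [Rel that] [VP [AdvP [Adv eagerly]] [VP [V examined]]]]] [VP [AdvP [Adv carefully]] [VP [VP [V described] [NP [Pron they]]] [PP [P above] [NP [Pron it]]]]]]
The difference turns on whether NP → NP PP is used at the relevant span, versus an alternative expansion of NP.

3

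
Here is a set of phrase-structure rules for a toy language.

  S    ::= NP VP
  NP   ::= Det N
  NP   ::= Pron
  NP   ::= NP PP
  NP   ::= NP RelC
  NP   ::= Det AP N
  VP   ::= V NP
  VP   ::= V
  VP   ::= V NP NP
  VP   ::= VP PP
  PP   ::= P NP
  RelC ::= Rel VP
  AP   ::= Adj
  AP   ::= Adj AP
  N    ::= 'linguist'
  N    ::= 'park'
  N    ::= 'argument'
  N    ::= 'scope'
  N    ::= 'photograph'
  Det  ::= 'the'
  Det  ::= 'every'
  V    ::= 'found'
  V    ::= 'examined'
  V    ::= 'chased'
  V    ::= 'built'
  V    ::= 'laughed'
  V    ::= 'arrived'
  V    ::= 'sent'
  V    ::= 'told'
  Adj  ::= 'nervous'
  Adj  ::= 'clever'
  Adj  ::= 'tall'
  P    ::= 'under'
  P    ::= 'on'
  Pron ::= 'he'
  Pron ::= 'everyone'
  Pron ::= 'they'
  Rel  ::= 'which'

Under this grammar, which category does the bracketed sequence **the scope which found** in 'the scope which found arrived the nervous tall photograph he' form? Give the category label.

NP

S
  NP
    NP
      Det: the
      N: scope
    RelC
      Rel: which
      VP
        V: found
  VP
    V: arrived
    NP
      Det: the
      AP
        Adj: nervous
        AP
          Adj: tall
      N: photograph
    NP
      Pron: he
The span 'the scope which found' is the NP node built by NP → NP RelC.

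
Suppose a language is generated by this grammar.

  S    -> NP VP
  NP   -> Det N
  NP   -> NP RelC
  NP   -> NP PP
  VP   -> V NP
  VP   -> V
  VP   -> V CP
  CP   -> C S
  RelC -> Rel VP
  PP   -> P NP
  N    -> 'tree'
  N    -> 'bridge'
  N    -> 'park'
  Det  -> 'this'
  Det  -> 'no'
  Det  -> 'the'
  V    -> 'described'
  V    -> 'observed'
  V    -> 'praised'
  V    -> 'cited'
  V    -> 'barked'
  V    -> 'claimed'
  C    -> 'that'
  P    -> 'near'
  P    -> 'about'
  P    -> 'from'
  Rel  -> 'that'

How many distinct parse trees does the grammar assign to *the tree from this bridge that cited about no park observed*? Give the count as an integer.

3

Two of the 3 distinct bracketings:
[S [NP [NP [Det the] [N tree]] [PP [P from] [NP [NP [NP [Det this] [N bridge]] [RelC [Rel that] [VP [V cited]]]] [PP [P about] [NP [Det no] [N park]]]]]] [VP [V observed]]]
[S [NP [NP [NP [NP [Det the] [N tree]] [PP [P from] [NP [Det this] [N bridge]]]] [RelC [Rel that] [VP [V cited]]]] [PP [P about] [NP [Det no] [N park]]]] [VP [V observed]]]
The trees differ in how a recursive rule is bracketed over the same span.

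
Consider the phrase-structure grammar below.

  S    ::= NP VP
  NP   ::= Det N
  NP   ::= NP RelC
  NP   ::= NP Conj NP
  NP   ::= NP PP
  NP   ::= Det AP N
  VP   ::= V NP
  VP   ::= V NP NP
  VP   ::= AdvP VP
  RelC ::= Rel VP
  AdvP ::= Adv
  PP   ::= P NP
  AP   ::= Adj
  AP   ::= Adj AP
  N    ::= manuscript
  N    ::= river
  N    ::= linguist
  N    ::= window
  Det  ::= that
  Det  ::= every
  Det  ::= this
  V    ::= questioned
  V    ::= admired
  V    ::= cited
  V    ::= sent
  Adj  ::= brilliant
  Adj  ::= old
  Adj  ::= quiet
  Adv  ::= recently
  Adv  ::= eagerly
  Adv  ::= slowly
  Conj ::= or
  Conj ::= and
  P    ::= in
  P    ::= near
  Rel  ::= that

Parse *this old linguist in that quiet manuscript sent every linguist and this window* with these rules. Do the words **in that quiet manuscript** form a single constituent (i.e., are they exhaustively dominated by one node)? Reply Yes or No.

Yes

[S [NP [NP [Det this] [AP [Adj old]] [N linguist]] [PP [P in] [NP [Det that] [AP [Adj quiet]] [N manuscript]]]] [VP [V sent] [NP [NP [Det every] [N linguist]] [Conj and] [NP [Det this] [N window]]]]]
The words 'in that quiet manuscript' are exhaustively dominated by a single PP node (built by PP → P NP), so they form a constituent.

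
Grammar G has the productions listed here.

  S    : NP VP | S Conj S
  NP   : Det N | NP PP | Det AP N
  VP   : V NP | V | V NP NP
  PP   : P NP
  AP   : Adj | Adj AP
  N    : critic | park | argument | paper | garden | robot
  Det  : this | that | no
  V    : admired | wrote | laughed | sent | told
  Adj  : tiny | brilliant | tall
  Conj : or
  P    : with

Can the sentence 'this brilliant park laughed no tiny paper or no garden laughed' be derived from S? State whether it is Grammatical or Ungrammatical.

Grammatical

[S [S [NP [Det this] [AP [Adj brilliant]] [N park]] [VP [V laughed] [NP [Det no] [AP [Adj tiny]] [N paper]]]] [Conj or] [S [NP [Det no] [N garden]] [VP [V laughed]]]]
Each bracket corresponds to one application of a listed rule, so the string is derivable from S.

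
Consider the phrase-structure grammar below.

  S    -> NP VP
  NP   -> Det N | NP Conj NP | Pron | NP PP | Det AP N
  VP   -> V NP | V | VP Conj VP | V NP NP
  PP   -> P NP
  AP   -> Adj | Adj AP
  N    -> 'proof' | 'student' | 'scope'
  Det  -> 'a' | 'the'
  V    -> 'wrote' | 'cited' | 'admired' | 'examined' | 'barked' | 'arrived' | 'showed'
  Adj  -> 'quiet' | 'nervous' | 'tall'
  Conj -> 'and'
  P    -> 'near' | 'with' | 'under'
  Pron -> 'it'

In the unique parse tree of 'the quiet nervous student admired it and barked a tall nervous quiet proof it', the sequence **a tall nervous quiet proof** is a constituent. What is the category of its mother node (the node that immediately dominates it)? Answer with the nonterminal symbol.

VP

[S [NP [Det the] [AP [Adj quiet] [AP [Adj nervous]]] [N student]] [VP [VP [V admired] [NP [Pron it]]] [Conj and] [VP [V barked] [NP [Det a] [AP [Adj tall] [AP [Adj nervous] [AP [Adj quiet]]]] [N proof]] [NP [Pron it]]]]]
The span 'a tall nervous quiet proof' is the NP node built by NP → Det AP N.
Its mother is the VP built by VP → V NP NP.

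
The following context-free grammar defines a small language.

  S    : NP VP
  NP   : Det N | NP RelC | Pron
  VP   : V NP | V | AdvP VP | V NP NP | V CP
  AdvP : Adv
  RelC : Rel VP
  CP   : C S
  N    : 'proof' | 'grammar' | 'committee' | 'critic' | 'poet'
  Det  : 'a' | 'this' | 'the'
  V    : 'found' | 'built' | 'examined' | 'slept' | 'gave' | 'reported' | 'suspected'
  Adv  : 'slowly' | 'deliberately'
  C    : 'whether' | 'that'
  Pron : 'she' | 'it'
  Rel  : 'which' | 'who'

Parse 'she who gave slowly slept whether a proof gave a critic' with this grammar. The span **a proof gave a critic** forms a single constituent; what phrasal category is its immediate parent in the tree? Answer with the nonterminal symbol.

CP

S
  NP
    NP
      Pron: she
    RelC
      Rel: who
      VP
        V: gave
  VP
    AdvP
      Adv: slowly
    VP
      V: slept
      CP
        C: whether
        S
          NP
            Det: a
            N: proof
          VP
            V: gave
            NP
              Det: a
              N: critic
The span 'a proof gave a critic' is the S node built by S → NP VP.
Its mother is the CP built by CP → C S.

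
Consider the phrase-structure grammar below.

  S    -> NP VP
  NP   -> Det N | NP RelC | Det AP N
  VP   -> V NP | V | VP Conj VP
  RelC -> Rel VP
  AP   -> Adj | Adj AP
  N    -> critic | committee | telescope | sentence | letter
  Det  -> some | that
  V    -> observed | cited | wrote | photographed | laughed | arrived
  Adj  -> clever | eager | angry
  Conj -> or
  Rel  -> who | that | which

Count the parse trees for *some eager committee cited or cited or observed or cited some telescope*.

Two of the 5 distinct bracketings:
[S [NP [Det some] [AP [Adj eager]] [N committee]] [VP [VP [V cited]] [Conj or] [VP [VP [V cited]] [Conj or] [VP [VP [V observed]] [Conj or] [VP [V cited] [NP [Det some] [N telescope]]]]]]]
[S [NP [Det some] [AP [Adj eager]] [N committee]] [VP [VP [V cited]] [Conj or] [VP [VP [VP [V cited]] [Conj or] [VP [V observed]]] [Conj or] [VP [V cited] [NP [Det some] [N telescope]]]]]]
The trees differ in how a recursive rule is bracketed over the same span.

5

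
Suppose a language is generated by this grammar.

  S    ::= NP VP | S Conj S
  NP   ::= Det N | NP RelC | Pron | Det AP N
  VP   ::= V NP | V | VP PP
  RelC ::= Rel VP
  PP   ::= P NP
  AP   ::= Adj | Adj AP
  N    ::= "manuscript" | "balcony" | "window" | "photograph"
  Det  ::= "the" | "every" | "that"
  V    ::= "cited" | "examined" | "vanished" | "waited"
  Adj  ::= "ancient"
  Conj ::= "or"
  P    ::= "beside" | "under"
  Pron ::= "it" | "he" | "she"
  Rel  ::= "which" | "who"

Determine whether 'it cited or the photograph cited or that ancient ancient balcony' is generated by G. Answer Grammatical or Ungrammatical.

Ungrammatical

For S → NP VP, the only prefix that parses as NP is 'it', but the remainder 'cited or the photograph cited or that ancient ancient balcony' is not a VP under these rules. The alternative S rule S → S Conj S likewise has no satisfying split.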